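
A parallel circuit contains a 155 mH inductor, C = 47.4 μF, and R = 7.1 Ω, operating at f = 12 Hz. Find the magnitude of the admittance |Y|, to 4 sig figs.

ω = 2πf = 75.40 rad/s
X_L = ωL = 11.69 Ω
X_C = 1/(ωC) = 279.8 Ω
Parallel: admittances add. Y = 1/R + 1/(jωL) + jωC
Y = (0.1408 − j0.08199) S
|Y| = 0.1630 S → |Z| = 1/|Y| = 6.136 Ω, ∠Z = −∠Y = 30.21°

163.0 mS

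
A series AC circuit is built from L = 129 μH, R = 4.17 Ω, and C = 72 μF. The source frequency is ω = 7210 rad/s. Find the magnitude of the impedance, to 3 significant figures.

4.29 Ω

X_L = ωL = 0.930 Ω
X_C = 1/(ωC) = 1.93 Ω
Net reactance X = X_L − X_C = -0.996 Ω
Z = 4.17 − j0.996 Ω
|Z| = √(4.17² + 0.996²) = 4.29 Ω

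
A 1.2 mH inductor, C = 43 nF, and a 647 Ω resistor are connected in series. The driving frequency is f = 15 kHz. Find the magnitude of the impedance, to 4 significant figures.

ω = 2πf = 94250 rad/s
X_L = ωL = 113.1 Ω
X_C = 1/(ωC) = 246.8 Ω
Net reactance X = X_L − X_C = -133.7 Ω
Z = 647.0 − j133.7 Ω
|Z| = √(647.0² + 133.7²) = 660.7 Ω

660.7 Ω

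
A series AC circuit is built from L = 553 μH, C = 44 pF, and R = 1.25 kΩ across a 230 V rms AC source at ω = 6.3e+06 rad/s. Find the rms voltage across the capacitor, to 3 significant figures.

661 V

X_L = ωL = 3480 Ω
X_C = 1/(ωC) = 3610 Ω
Net reactance X = X_L − X_C = -124 Ω
Z = 1250 − j124 Ω
|Z| = √(1250² + 124²) = 1260 Ω
I = V/|Z| = 183 mA
V_C = I·|Z_C| = 0.183 × 3610 = 661 V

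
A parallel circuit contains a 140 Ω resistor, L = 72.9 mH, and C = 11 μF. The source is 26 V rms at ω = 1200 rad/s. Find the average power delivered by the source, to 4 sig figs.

X_L = ωL = 87.48 Ω
X_C = 1/(ωC) = 75.76 Ω
Parallel: admittances add. Y = 1/R + 1/(jωL) + jωC
Y = (0.007143 + j0.001769) S
|Y| = 0.007359 S → |Z| = 1/|Y| = 135.9 Ω, ∠Z = −∠Y = -13.91°
I = V/|Z| = 191.3 mA
P = VI cos φ = 26 × 0.1913 × cos(-13.91°) = 4.829 W

4.829 W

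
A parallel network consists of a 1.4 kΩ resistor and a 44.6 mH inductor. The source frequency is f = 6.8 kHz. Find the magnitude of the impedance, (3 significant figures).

1130 Ω

ω = 2πf = 42730 rad/s
X_L = ωL = 1910 Ω
Parallel: admittances add. Y = 1/R + 1/(jωL)
Y = (0.000714 − j0.000525) S
|Y| = 0.000886 S → |Z| = 1/|Y| = 1130 Ω, ∠Z = −∠Y = 36.3°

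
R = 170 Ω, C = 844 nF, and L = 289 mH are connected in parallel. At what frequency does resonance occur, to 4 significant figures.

ω₀ = 1/√(LC) = 1/√(0.289 × 8.44e-07) = 2025 rad/s
f₀ = ω₀/(2π) = 322.3 Hz

322.3 Hz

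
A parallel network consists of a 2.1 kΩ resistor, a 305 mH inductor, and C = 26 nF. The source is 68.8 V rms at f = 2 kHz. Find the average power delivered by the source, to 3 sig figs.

2.25 W

ω = 2πf = 12570 rad/s
X_L = ωL = 3830 Ω
X_C = 1/(ωC) = 3060 Ω
Parallel: admittances add. Y = 1/R + 1/(jωL) + jωC
Y = (0.000476 + j6.58e-05) S
|Y| = 0.000481 S → |Z| = 1/|Y| = 2080 Ω, ∠Z = −∠Y = -7.87°
I = V/|Z| = 33.1 mA
P = VI cos φ = 68.8 × 0.0331 × cos(-7.87°) = 2.25 W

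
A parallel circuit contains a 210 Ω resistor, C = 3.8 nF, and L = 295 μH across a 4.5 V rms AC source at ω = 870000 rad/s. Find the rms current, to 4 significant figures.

X_L = ωL = 256.7 Ω
X_C = 1/(ωC) = 302.5 Ω
Parallel: admittances add. Y = 1/R + 1/(jωL) + jωC
Y = (0.004762 − j0.0005904) S
|Y| = 0.004798 S → |Z| = 1/|Y| = 208.4 Ω, ∠Z = −∠Y = 7.067°
I = V/|Z| = 4.5/208.4 = 21.59 mA

21.59 mA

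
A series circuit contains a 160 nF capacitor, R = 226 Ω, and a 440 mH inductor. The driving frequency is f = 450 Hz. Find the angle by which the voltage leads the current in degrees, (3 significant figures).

-76.8°

ω = 2πf = 2827 rad/s
X_L = ωL = 1240 Ω
X_C = 1/(ωC) = 2210 Ω
Net reactance X = X_L − X_C = -966 Ω
Z = 226 − j966 Ω
|Z| = √(226² + 966²) = 992 Ω
∠Z = arctan(-966/226) = -76.8°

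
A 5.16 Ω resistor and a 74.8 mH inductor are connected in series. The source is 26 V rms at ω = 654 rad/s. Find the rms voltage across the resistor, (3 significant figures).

X_L = ωL = 48.9 Ω
Z = 5.16 + j48.9 Ω
|Z| = √(5.16² + 48.9²) = 49.2 Ω
I = V/|Z| = 529 mA
V_R = I·|Z_R| = 0.529 × 5.16 = 2.73 V

2.73 V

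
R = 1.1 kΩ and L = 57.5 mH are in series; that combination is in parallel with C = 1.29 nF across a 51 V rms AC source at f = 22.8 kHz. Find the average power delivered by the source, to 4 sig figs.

41.43 mW

ω = 2πf = 143300 rad/s
X_L = ωL = 8237 Ω
X_C = 1/(ωC) = 5411 Ω
Branch 1 (R+jX_L): Z₁ = 1100 + j8237 Ω, |Z₁| = 8310 Ω
Branch 2 (−jX_C): Z₂ = −j5411 Ω
Parallel: Z = Z₁Z₂/(Z₁+Z₂), |Z| = 14830 Ω, ∠Z = -76.34°
I = V/|Z| = 3.439 mA
P = VI cos φ = 51 × 0.003439 × cos(-76.34°) = 41.43 mW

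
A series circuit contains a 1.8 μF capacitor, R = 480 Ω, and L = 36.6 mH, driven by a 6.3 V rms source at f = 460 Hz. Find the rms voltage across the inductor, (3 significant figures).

1.37 V

ω = 2πf = 2890 rad/s
X_L = ωL = 106 Ω
X_C = 1/(ωC) = 192 Ω
Net reactance X = X_L − X_C = -86.4 Ω
Z = 480 − j86.4 Ω
|Z| = √(480² + 86.4²) = 488 Ω
I = V/|Z| = 12.9 mA
V_L = I·|Z_L| = 0.0129 × 106 = 1.37 V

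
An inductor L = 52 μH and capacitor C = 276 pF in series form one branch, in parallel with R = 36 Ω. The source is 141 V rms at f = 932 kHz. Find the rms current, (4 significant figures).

ω = 2πf = 5.856e+06 rad/s
X_L = ωL = 304.5 Ω
X_C = 1/(ωC) = 618.7 Ω
Branch 1: Z₁ = R = 36.00 Ω
Branch 2 (series LC): Z₂ = j(X_L − X_C) = −j314.2 Ω
Parallel: Z = Z₁Z₂/(Z₁+Z₂), |Z| = 35.77 Ω, ∠Z = -6.536°
I = V/|Z| = 141/35.77 = 3.942 A

3.942 A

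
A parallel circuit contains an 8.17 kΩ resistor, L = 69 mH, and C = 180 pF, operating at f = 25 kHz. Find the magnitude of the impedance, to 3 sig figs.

ω = 2πf = 157100 rad/s
X_L = ωL = 10800 Ω
X_C = 1/(ωC) = 35400 Ω
Parallel: admittances add. Y = 1/R + 1/(jωL) + jωC
Y = (0.000122 − j6.4e-05) S
|Y| = 0.000138 S → |Z| = 1/|Y| = 7240 Ω, ∠Z = −∠Y = 27.6°

7240 Ω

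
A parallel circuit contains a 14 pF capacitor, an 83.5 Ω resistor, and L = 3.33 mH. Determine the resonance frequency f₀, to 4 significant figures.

ω₀ = 1/√(LC) = 1/√(0.00333 × 1.4e-11) = 4.631e+06 rad/s
f₀ = ω₀/(2π) = 737.1 kHz

737.1 kHz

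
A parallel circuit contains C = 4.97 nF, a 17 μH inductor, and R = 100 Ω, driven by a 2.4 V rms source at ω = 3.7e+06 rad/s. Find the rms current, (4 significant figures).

24.73 mA

X_L = ωL = 62.90 Ω
X_C = 1/(ωC) = 54.38 Ω
Parallel: admittances add. Y = 1/R + 1/(jωL) + jωC
Y = (0.01000 + j0.002491) S
|Y| = 0.01031 S → |Z| = 1/|Y| = 97.04 Ω, ∠Z = −∠Y = -13.99°
I = V/|Z| = 2.4/97.04 = 24.73 mA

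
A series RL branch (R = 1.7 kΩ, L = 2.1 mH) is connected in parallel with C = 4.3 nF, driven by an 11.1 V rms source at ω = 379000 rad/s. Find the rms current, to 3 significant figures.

X_L = ωL = 796 Ω
X_C = 1/(ωC) = 614 Ω
Branch 1 (R+jX_L): Z₁ = 1700 + j796 Ω, |Z₁| = 1880 Ω
Branch 2 (−jX_C): Z₂ = −j614 Ω
Parallel: Z = Z₁Z₂/(Z₁+Z₂), |Z| = 674 Ω, ∠Z = -71.0°
I = V/|Z| = 11.1/674 = 16.5 mA

16.5 mA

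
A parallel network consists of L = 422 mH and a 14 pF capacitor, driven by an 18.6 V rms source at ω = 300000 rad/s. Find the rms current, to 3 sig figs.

68.8 μA

X_L = ωL = 127000 Ω
X_C = 1/(ωC) = 238000 Ω
Parallel: admittances add. Y = 1/(jωL) + jωC
Y = (0 − j3.7e-06) S
|Y| = 3.7e-06 S → |Z| = 1/|Y| = 270000 Ω, ∠Z = −∠Y = 90.0°
I = V/|Z| = 18.6/270000 = 68.8 μA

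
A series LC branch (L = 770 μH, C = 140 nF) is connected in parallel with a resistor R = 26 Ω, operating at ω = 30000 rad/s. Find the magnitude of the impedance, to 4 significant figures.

X_L = ωL = 23.10 Ω
X_C = 1/(ωC) = 238.1 Ω
Branch 1: Z₁ = R = 26.00 Ω
Branch 2 (series LC): Z₂ = j(X_L − X_C) = −j215.0 Ω
Parallel: Z = Z₁Z₂/(Z₁+Z₂), |Z| = 25.81 Ω, ∠Z = -6.895°

25.81 Ω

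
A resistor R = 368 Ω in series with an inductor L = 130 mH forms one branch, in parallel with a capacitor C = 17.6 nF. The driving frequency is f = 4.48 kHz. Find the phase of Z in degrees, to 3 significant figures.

ω = 2πf = 28150 rad/s
X_L = ωL = 3660 Ω
X_C = 1/(ωC) = 2020 Ω
Branch 1 (R+jX_L): Z₁ = 368 + j3660 Ω, |Z₁| = 3680 Ω
Branch 2 (−jX_C): Z₂ = −j2020 Ω
Parallel: Z = Z₁Z₂/(Z₁+Z₂), |Z| = 4410 Ω, ∠Z = -83.1°

-83.1°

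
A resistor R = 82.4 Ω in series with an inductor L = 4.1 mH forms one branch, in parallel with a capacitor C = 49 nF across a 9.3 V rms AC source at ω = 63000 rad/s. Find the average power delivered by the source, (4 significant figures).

96.95 mW

X_L = ωL = 258.3 Ω
X_C = 1/(ωC) = 323.9 Ω
Branch 1 (R+jX_L): Z₁ = 82.40 + j258.3 Ω, |Z₁| = 271.1 Ω
Branch 2 (−jX_C): Z₂ = −j323.9 Ω
Parallel: Z = Z₁Z₂/(Z₁+Z₂), |Z| = 833.7 Ω, ∠Z = 20.85°
I = V/|Z| = 11.16 mA
P = VI cos φ = 9.3 × 0.01116 × cos(20.85°) = 96.95 mW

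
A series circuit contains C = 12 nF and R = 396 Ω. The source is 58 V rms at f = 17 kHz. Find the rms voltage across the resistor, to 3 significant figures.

26.3 V

ω = 2πf = 106800 rad/s
X_C = 1/(ωC) = 780 Ω
Z = 396 − j780 Ω
|Z| = √(396² + 780²) = 875 Ω
I = V/|Z| = 66.3 mA
V_R = I·|Z_R| = 0.0663 × 396 = 26.3 V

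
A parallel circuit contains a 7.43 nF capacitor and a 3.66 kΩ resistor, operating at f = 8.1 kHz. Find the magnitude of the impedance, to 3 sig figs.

ω = 2πf = 50890 rad/s
X_C = 1/(ωC) = 2640 Ω
Parallel: admittances add. Y = 1/R + jωC
Y = (0.000273 + j0.000378) S
|Y| = 0.000467 S → |Z| = 1/|Y| = 2140 Ω, ∠Z = −∠Y = -54.2°

2140 Ω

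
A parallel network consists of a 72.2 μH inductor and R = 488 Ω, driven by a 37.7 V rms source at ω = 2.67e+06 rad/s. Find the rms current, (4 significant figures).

X_L = ωL = 192.8 Ω
Parallel: admittances add. Y = 1/R + 1/(jωL)
Y = (0.002049 − j0.005187) S
|Y| = 0.005577 S → |Z| = 1/|Y| = 179.3 Ω, ∠Z = −∠Y = 68.44°
I = V/|Z| = 37.7/179.3 = 210.3 mA

210.3 mA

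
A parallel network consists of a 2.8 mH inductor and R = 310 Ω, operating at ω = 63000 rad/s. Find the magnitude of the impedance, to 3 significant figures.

153 Ω

X_L = ωL = 176 Ω
Parallel: admittances add. Y = 1/R + 1/(jωL)
Y = (0.00323 − j0.00567) S
|Y| = 0.00652 S → |Z| = 1/|Y| = 153 Ω, ∠Z = −∠Y = 60.4°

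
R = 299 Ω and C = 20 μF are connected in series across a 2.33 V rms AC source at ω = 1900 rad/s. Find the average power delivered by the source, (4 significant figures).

18.02 mW

X_C = 1/(ωC) = 26.32 Ω
Z = 299.0 − j26.32 Ω
|Z| = √(299.0² + 26.32²) = 300.2 Ω
∠Z = arctan(-26.32/299.0) = -5.030°
I = V/|Z| = 7.763 mA
P = VI cos φ = 2.33 × 0.007763 × cos(-5.030°) = 18.02 mW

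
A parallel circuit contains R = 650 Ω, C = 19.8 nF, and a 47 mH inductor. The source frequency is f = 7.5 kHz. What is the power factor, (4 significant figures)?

ω = 2πf = 47120 rad/s
X_L = ωL = 2215 Ω
X_C = 1/(ωC) = 1072 Ω
Parallel: admittances add. Y = 1/R + 1/(jωL) + jωC
Y = (0.001538 + j0.0004815) S
|Y| = 0.001612 S → |Z| = 1/|Y| = 620.3 Ω, ∠Z = −∠Y = -17.38°
cos φ = cos(-17.38°) = 0.9543

0.9543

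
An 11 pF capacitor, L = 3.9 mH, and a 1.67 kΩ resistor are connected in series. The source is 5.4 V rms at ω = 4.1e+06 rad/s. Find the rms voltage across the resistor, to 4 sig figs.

1.408 V

X_L = ωL = 15990 Ω
X_C = 1/(ωC) = 22170 Ω
Net reactance X = X_L − X_C = -6183 Ω
Z = 1670 − j6183 Ω
|Z| = √(1670² + 6183²) = 6405 Ω
I = V/|Z| = 843.2 μA
V_R = I·|Z_R| = 0.0008432 × 1670 = 1.408 V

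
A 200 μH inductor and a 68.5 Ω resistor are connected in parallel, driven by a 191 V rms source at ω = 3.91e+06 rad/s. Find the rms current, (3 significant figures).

X_L = ωL = 782 Ω
Parallel: admittances add. Y = 1/R + 1/(jωL)
Y = (0.0146 − j0.00128) S
|Y| = 0.0147 S → |Z| = 1/|Y| = 68.2 Ω, ∠Z = −∠Y = 5.01°
I = V/|Z| = 191/68.2 = 2.80 A

2.80 A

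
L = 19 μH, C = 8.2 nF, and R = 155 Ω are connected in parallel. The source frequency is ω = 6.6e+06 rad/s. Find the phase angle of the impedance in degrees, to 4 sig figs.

X_L = ωL = 125.4 Ω
X_C = 1/(ωC) = 18.48 Ω
Parallel: admittances add. Y = 1/R + 1/(jωL) + jωC
Y = (0.006452 + j0.04615) S
|Y| = 0.04659 S → |Z| = 1/|Y| = 21.46 Ω, ∠Z = −∠Y = -82.04°

-82.04°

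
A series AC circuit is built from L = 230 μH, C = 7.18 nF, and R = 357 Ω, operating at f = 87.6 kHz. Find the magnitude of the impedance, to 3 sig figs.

ω = 2πf = 550400 rad/s
X_L = ωL = 127 Ω
X_C = 1/(ωC) = 253 Ω
Net reactance X = X_L − X_C = -126 Ω
Z = 357 − j126 Ω
|Z| = √(357² + 126²) = 379 Ω

379 Ω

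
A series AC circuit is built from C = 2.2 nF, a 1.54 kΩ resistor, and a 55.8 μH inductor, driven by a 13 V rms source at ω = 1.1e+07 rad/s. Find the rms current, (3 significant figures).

7.91 mA

X_L = ωL = 614 Ω
X_C = 1/(ωC) = 41.3 Ω
Net reactance X = X_L − X_C = 572 Ω
Z = 1540 + j572 Ω
|Z| = √(1540² + 572²) = 1640 Ω
I = V/|Z| = 13/1640 = 7.91 mA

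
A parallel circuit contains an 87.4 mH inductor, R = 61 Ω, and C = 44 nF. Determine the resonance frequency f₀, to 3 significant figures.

ω₀ = 1/√(LC) = 1/√(0.0874 × 4.4e-08) = 16130 rad/s
f₀ = ω₀/(2π) = 2.57 kHz

2.57 kHz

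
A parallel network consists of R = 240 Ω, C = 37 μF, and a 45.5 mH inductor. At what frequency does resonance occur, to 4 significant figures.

ω₀ = 1/√(LC) = 1/√(0.0455 × 3.7e-05) = 770.7 rad/s
f₀ = ω₀/(2π) = 122.7 Hz

122.7 Hz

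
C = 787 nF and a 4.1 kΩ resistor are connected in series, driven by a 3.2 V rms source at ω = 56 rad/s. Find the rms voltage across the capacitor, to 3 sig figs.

X_C = 1/(ωC) = 22700 Ω
Z = 4100 − j22700 Ω
|Z| = √(4100² + 22700²) = 23100 Ω
I = V/|Z| = 139 μA
V_C = I·|Z_C| = 0.000139 × 22700 = 3.15 V

3.15 V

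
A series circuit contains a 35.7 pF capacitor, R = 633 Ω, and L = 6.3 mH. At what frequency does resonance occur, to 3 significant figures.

336 kHz

ω₀ = 1/√(LC) = 1/√(0.0063 × 3.57e-11) = 2.109e+06 rad/s
f₀ = ω₀/(2π) = 336 kHz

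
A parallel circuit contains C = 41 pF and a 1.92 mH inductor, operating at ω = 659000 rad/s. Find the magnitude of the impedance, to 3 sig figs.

1310 Ω

X_L = ωL = 1270 Ω
X_C = 1/(ωC) = 37000 Ω
Parallel: admittances add. Y = 1/(jωL) + jωC
Y = (0 − j0.000763) S
|Y| = 0.000763 S → |Z| = 1/|Y| = 1310 Ω, ∠Z = −∠Y = 90.0°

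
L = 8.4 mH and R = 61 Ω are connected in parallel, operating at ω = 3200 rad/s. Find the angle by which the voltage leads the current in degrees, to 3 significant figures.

X_L = ωL = 26.9 Ω
Parallel: admittances add. Y = 1/R + 1/(jωL)
Y = (0.0164 − j0.0372) S
|Y| = 0.0407 S → |Z| = 1/|Y| = 24.6 Ω, ∠Z = −∠Y = 66.2°

66.2°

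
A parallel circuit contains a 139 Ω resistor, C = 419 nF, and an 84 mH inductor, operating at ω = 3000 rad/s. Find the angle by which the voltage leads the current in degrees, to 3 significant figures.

20.6°

X_L = ωL = 252 Ω
X_C = 1/(ωC) = 796 Ω
Parallel: admittances add. Y = 1/R + 1/(jωL) + jωC
Y = (0.00719 − j0.00271) S
|Y| = 0.00769 S → |Z| = 1/|Y| = 130 Ω, ∠Z = −∠Y = 20.6°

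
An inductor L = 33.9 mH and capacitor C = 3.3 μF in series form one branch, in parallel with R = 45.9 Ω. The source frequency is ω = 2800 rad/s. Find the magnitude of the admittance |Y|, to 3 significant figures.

X_L = ωL = 94.9 Ω
X_C = 1/(ωC) = 108 Ω
Branch 1: Z₁ = R = 45.9 Ω
Branch 2 (series LC): Z₂ = j(X_L − X_C) = −j13.3 Ω
Parallel: Z = Z₁Z₂/(Z₁+Z₂), |Z| = 12.8 Ω, ∠Z = -73.8°
|Y| = 1/|Z| = 78.3 mS

78.3 mS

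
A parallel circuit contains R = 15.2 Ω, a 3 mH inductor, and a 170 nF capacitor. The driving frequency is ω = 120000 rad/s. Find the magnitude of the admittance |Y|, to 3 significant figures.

68.1 mS

X_L = ωL = 360 Ω
X_C = 1/(ωC) = 49.0 Ω
Parallel: admittances add. Y = 1/R + 1/(jωL) + jωC
Y = (0.0658 + j0.0176) S
|Y| = 0.0681 S → |Z| = 1/|Y| = 14.7 Ω, ∠Z = −∠Y = -15.0°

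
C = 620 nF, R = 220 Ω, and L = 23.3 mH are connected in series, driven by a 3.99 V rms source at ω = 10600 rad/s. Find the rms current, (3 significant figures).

16.7 mA

X_L = ωL = 247 Ω
X_C = 1/(ωC) = 152 Ω
Net reactance X = X_L − X_C = 94.8 Ω
Z = 220 + j94.8 Ω
|Z| = √(220² + 94.8²) = 240 Ω
I = V/|Z| = 3.99/240 = 16.7 mA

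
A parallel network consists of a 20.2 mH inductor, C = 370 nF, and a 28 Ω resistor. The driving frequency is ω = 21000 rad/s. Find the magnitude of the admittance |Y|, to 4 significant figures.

X_L = ωL = 424.2 Ω
X_C = 1/(ωC) = 128.7 Ω
Parallel: admittances add. Y = 1/R + 1/(jωL) + jωC
Y = (0.03571 + j0.005413) S
|Y| = 0.03612 S → |Z| = 1/|Y| = 27.68 Ω, ∠Z = −∠Y = -8.618°

36.12 mS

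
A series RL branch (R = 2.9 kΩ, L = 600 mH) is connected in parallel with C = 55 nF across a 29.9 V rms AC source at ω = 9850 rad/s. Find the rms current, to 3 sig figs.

X_L = ωL = 5910 Ω
X_C = 1/(ωC) = 1850 Ω
Branch 1 (R+jX_L): Z₁ = 2900 + j5910 Ω, |Z₁| = 6580 Ω
Branch 2 (−jX_C): Z₂ = −j1850 Ω
Parallel: Z = Z₁Z₂/(Z₁+Z₂), |Z| = 2430 Ω, ∠Z = -80.6°
I = V/|Z| = 29.9/2430 = 12.3 mA

12.3 mA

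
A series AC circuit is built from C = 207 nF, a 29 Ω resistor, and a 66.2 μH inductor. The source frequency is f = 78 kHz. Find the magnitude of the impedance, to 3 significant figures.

36.8 Ω

ω = 2πf = 490100 rad/s
X_L = ωL = 32.4 Ω
X_C = 1/(ωC) = 9.86 Ω
Net reactance X = X_L − X_C = 22.6 Ω
Z = 29.0 + j22.6 Ω
|Z| = √(29.0² + 22.6²) = 36.8 Ω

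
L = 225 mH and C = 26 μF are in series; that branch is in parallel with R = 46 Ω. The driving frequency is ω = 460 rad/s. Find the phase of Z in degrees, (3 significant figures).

X_L = ωL = 104 Ω
X_C = 1/(ωC) = 83.6 Ω
Branch 1: Z₁ = R = 46.0 Ω
Branch 2 (series LC): Z₂ = j(X_L − X_C) = j19.9 Ω
Parallel: Z = Z₁Z₂/(Z₁+Z₂), |Z| = 18.3 Ω, ∠Z = 66.6°

66.6°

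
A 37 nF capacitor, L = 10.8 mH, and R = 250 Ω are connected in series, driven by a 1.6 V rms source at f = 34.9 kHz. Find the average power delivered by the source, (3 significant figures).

ω = 2πf = 219300 rad/s
X_L = ωL = 2370 Ω
X_C = 1/(ωC) = 123 Ω
Net reactance X = X_L − X_C = 2250 Ω
Z = 250 + j2250 Ω
|Z| = √(250² + 2250²) = 2260 Ω
∠Z = arctan(2250/250) = 83.6°
I = V/|Z| = 708 μA
P = VI cos φ = 1.6 × 0.000708 × cos(83.6°) = 125 μW

125 μW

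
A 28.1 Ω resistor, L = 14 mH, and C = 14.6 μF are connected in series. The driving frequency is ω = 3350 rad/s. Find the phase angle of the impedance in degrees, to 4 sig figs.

X_L = ωL = 46.90 Ω
X_C = 1/(ωC) = 20.45 Ω
Net reactance X = X_L − X_C = 26.45 Ω
Z = 28.10 + j26.45 Ω
|Z| = √(28.10² + 26.45²) = 38.59 Ω
∠Z = arctan(26.45/28.10) = 43.27°

43.27°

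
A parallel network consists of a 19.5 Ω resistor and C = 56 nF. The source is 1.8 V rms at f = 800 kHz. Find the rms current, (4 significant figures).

515.0 mA

ω = 2πf = 5.027e+06 rad/s
X_C = 1/(ωC) = 3.553 Ω
Parallel: admittances add. Y = 1/R + jωC
Y = (0.05128 + j0.2815) S
|Y| = 0.2861 S → |Z| = 1/|Y| = 3.495 Ω, ∠Z = −∠Y = -79.67°
I = V/|Z| = 1.8/3.495 = 515.0 mA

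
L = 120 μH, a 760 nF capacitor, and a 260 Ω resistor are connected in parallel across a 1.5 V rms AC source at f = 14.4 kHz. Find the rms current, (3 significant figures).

ω = 2πf = 90480 rad/s
X_L = ωL = 10.9 Ω
X_C = 1/(ωC) = 14.5 Ω
Parallel: admittances add. Y = 1/R + 1/(jωL) + jωC
Y = (0.00385 − j0.0233) S
|Y| = 0.0237 S → |Z| = 1/|Y| = 42.3 Ω, ∠Z = −∠Y = 80.6°
I = V/|Z| = 1.5/42.3 = 35.5 mA

35.5 mA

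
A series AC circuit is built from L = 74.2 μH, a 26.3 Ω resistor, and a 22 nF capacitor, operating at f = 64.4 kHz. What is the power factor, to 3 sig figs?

ω = 2πf = 404600 rad/s
X_L = ωL = 30.0 Ω
X_C = 1/(ωC) = 112 Ω
Net reactance X = X_L − X_C = -82.3 Ω
Z = 26.3 − j82.3 Ω
|Z| = √(26.3² + 82.3²) = 86.4 Ω
∠Z = arctan(-82.3/26.3) = -72.3°
cos φ = cos(-72.3°) = 0.304

0.304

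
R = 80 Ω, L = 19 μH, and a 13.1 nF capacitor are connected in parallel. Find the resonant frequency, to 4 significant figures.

ω₀ = 1/√(LC) = 1/√(1.9e-05 × 1.31e-08) = 2.004e+06 rad/s
f₀ = ω₀/(2π) = 319.0 kHz

319.0 kHz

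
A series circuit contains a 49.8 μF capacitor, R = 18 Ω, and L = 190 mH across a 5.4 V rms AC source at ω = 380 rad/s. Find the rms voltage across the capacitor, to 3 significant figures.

X_L = ωL = 72.2 Ω
X_C = 1/(ωC) = 52.8 Ω
Net reactance X = X_L − X_C = 19.4 Ω
Z = 18.0 + j19.4 Ω
|Z| = √(18.0² + 19.4²) = 26.4 Ω
I = V/|Z| = 204 mA
V_C = I·|Z_C| = 0.204 × 52.8 = 10.8 V

10.8 V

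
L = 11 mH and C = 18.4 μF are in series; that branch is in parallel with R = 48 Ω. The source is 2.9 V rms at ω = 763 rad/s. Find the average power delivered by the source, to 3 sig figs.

X_L = ωL = 8.39 Ω
X_C = 1/(ωC) = 71.2 Ω
Branch 1: Z₁ = R = 48.0 Ω
Branch 2 (series LC): Z₂ = j(X_L − X_C) = −j62.8 Ω
Parallel: Z = Z₁Z₂/(Z₁+Z₂), |Z| = 38.1 Ω, ∠Z = -37.4°
I = V/|Z| = 76.0 mA
P = VI cos φ = 2.9 × 0.0760 × cos(-37.4°) = 175 mW

175 mW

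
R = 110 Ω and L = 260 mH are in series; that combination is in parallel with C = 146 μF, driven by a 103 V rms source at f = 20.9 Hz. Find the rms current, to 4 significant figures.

ω = 2πf = 131.3 rad/s
X_L = ωL = 34.14 Ω
X_C = 1/(ωC) = 52.16 Ω
Branch 1 (R+jX_L): Z₁ = 110.0 + j34.14 Ω, |Z₁| = 115.2 Ω
Branch 2 (−jX_C): Z₂ = −j52.16 Ω
Parallel: Z = Z₁Z₂/(Z₁+Z₂), |Z| = 53.89 Ω, ∠Z = -63.46°
I = V/|Z| = 103/53.89 = 1.911 A

1.911 A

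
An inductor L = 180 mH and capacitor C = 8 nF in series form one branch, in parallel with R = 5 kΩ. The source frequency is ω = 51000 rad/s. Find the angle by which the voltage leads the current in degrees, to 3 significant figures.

36.6°

X_L = ωL = 9180 Ω
X_C = 1/(ωC) = 2450 Ω
Branch 1: Z₁ = R = 5000 Ω
Branch 2 (series LC): Z₂ = j(X_L − X_C) = j6730 Ω
Parallel: Z = Z₁Z₂/(Z₁+Z₂), |Z| = 4010 Ω, ∠Z = 36.6°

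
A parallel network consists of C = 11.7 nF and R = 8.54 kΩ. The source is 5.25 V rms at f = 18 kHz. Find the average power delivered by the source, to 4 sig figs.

3.227 mW

ω = 2πf = 113100 rad/s
X_C = 1/(ωC) = 755.7 Ω
Parallel: admittances add. Y = 1/R + jωC
Y = (0.0001171 + j0.001323) S
|Y| = 0.001328 S → |Z| = 1/|Y| = 752.8 Ω, ∠Z = −∠Y = -84.94°
I = V/|Z| = 6.974 mA
P = VI cos φ = 5.25 × 0.006974 × cos(-84.94°) = 3.227 mW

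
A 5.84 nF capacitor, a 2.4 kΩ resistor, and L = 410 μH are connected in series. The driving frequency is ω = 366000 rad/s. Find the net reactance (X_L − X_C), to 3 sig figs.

X_L = ωL = 150 Ω
X_C = 1/(ωC) = 468 Ω
X = 150 − 468 = -318 Ω

-318 Ω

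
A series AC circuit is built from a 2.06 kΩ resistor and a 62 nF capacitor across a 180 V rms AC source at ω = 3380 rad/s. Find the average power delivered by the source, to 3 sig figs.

X_C = 1/(ωC) = 4770 Ω
Z = 2060 − j4770 Ω
|Z| = √(2060² + 4770²) = 5200 Ω
∠Z = arctan(-4770/2060) = -66.7°
I = V/|Z| = 34.6 mA
P = VI cos φ = 180 × 0.0346 × cos(-66.7°) = 2.47 W

2.47 W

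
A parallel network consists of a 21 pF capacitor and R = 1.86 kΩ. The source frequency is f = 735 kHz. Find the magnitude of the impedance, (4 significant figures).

1830 Ω

ω = 2πf = 4.618e+06 rad/s
X_C = 1/(ωC) = 10310 Ω
Parallel: admittances add. Y = 1/R + jωC
Y = (0.0005376 + j9.698e-05) S
|Y| = 0.0005463 S → |Z| = 1/|Y| = 1830 Ω, ∠Z = −∠Y = -10.23°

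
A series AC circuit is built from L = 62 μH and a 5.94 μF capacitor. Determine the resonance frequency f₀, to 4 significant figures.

8.293 kHz

ω₀ = 1/√(LC) = 1/√(6.2e-05 × 5.94e-06) = 52110 rad/s
f₀ = ω₀/(2π) = 8.293 kHz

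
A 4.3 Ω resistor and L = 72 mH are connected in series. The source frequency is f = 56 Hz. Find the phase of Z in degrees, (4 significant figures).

80.37°

ω = 2πf = 351.9 rad/s
X_L = ωL = 25.33 Ω
Z = 4.300 + j25.33 Ω
|Z| = √(4.300² + 25.33²) = 25.70 Ω
∠Z = arctan(25.33/4.300) = 80.37°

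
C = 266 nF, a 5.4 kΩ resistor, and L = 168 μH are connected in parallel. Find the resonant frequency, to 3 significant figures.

23.8 kHz

ω₀ = 1/√(LC) = 1/√(0.000168 × 2.66e-07) = 149600 rad/s
f₀ = ω₀/(2π) = 23.8 kHz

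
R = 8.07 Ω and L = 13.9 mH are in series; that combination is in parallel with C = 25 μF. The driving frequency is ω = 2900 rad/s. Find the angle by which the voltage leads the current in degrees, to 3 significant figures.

X_L = ωL = 40.3 Ω
X_C = 1/(ωC) = 13.8 Ω
Branch 1 (R+jX_L): Z₁ = 8.07 + j40.3 Ω, |Z₁| = 41.1 Ω
Branch 2 (−jX_C): Z₂ = −j13.8 Ω
Parallel: Z = Z₁Z₂/(Z₁+Z₂), |Z| = 20.5 Ω, ∠Z = -84.4°

-84.4°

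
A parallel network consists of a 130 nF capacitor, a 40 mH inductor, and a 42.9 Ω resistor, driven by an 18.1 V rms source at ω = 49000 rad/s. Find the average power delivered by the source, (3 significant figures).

7.64 W

X_L = ωL = 1960 Ω
X_C = 1/(ωC) = 157 Ω
Parallel: admittances add. Y = 1/R + 1/(jωL) + jωC
Y = (0.0233 + j0.00586) S
|Y| = 0.0240 S → |Z| = 1/|Y| = 41.6 Ω, ∠Z = −∠Y = -14.1°
I = V/|Z| = 435 mA
P = VI cos φ = 18.1 × 0.435 × cos(-14.1°) = 7.64 W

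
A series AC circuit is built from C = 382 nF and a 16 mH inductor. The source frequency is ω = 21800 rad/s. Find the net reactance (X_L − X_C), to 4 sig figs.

X_L = ωL = 348.8 Ω
X_C = 1/(ωC) = 120.1 Ω
X = 348.8 − 120.1 = 228.7 Ω

228.7 Ω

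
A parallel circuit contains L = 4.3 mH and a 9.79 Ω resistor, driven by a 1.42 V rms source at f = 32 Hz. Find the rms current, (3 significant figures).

1.65 A

ω = 2πf = 201.1 rad/s
X_L = ωL = 0.865 Ω
Parallel: admittances add. Y = 1/R + 1/(jωL)
Y = (0.102 − j1.16) S
|Y| = 1.16 S → |Z| = 1/|Y| = 0.861 Ω, ∠Z = −∠Y = 85.0°
I = V/|Z| = 1.42/0.861 = 1.65 A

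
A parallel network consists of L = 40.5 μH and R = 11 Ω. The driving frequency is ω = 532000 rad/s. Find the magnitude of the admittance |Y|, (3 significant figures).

X_L = ωL = 21.5 Ω
Parallel: admittances add. Y = 1/R + 1/(jωL)
Y = (0.0909 − j0.0464) S
|Y| = 0.102 S → |Z| = 1/|Y| = 9.80 Ω, ∠Z = −∠Y = 27.0°

102 mS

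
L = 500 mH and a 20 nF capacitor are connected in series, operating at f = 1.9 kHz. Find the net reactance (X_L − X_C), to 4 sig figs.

1781 Ω

ω = 2πf = 11940 rad/s
X_L = ωL = 5969 Ω
X_C = 1/(ωC) = 4188 Ω
X = 5969 − 4188 = 1781 Ω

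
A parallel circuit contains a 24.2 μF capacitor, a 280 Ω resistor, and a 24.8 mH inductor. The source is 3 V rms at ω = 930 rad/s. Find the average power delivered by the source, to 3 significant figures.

X_L = ωL = 23.1 Ω
X_C = 1/(ωC) = 44.4 Ω
Parallel: admittances add. Y = 1/R + 1/(jωL) + jωC
Y = (0.00357 − j0.0209) S
|Y| = 0.0212 S → |Z| = 1/|Y| = 47.3 Ω, ∠Z = −∠Y = 80.3°
I = V/|Z| = 63.5 mA
P = VI cos φ = 3 × 0.0635 × cos(80.3°) = 32.1 mW

32.1 mW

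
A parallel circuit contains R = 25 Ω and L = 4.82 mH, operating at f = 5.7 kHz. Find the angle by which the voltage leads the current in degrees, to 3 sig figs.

8.24°

ω = 2πf = 35810 rad/s
X_L = ωL = 173 Ω
Parallel: admittances add. Y = 1/R + 1/(jωL)
Y = (0.0400 − j0.00579) S
|Y| = 0.0404 S → |Z| = 1/|Y| = 24.7 Ω, ∠Z = −∠Y = 8.24°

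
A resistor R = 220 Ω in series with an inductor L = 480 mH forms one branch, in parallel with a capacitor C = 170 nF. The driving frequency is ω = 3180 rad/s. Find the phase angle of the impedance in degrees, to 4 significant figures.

47.57°

X_L = ωL = 1526 Ω
X_C = 1/(ωC) = 1850 Ω
Branch 1 (R+jX_L): Z₁ = 220.0 + j1526 Ω, |Z₁| = 1542 Ω
Branch 2 (−jX_C): Z₂ = −j1850 Ω
Parallel: Z = Z₁Z₂/(Z₁+Z₂), |Z| = 7293 Ω, ∠Z = 47.57°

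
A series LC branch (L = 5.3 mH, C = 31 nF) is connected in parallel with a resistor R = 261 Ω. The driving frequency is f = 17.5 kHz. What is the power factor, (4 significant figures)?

ω = 2πf = 110000 rad/s
X_L = ωL = 582.8 Ω
X_C = 1/(ωC) = 293.4 Ω
Branch 1: Z₁ = R = 261.0 Ω
Branch 2 (series LC): Z₂ = j(X_L − X_C) = j289.4 Ω
Parallel: Z = Z₁Z₂/(Z₁+Z₂), |Z| = 193.8 Ω, ∠Z = 42.05°
cos φ = cos(42.05°) = 0.7426

0.7426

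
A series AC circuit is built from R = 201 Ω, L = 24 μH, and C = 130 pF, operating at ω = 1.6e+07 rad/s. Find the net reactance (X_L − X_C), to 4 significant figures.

X_L = ωL = 384.0 Ω
X_C = 1/(ωC) = 480.8 Ω
X = 384.0 − 480.8 = -96.77 Ω

-96.77 Ω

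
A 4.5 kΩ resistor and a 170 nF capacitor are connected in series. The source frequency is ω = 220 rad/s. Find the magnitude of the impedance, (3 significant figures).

X_C = 1/(ωC) = 26700 Ω
Z = 4500 − j26700 Ω
|Z| = √(4500² + 26700²) = 27100 Ω

27100 Ω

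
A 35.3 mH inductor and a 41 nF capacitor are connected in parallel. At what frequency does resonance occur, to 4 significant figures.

4.184 kHz

ω₀ = 1/√(LC) = 1/√(0.0353 × 4.1e-08) = 26290 rad/s
f₀ = ω₀/(2π) = 4.184 kHz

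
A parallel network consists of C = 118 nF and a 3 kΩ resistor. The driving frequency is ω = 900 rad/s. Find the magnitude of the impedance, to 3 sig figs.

2860 Ω

X_C = 1/(ωC) = 9420 Ω
Parallel: admittances add. Y = 1/R + jωC
Y = (0.000333 + j0.000106) S
|Y| = 0.000350 S → |Z| = 1/|Y| = 2860 Ω, ∠Z = −∠Y = -17.7°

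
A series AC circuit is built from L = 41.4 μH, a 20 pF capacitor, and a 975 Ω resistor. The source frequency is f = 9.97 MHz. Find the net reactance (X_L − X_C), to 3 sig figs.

ω = 2πf = 6.264e+07 rad/s
X_L = ωL = 2590 Ω
X_C = 1/(ωC) = 798 Ω
X = 2590 − 798 = 1800 Ω

1800 Ω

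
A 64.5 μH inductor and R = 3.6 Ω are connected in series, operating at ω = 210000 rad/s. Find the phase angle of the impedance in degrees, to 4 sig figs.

75.12°

X_L = ωL = 13.54 Ω
Z = 3.600 + j13.54 Ω
|Z| = √(3.600² + 13.54²) = 14.02 Ω
∠Z = arctan(13.54/3.600) = 75.12°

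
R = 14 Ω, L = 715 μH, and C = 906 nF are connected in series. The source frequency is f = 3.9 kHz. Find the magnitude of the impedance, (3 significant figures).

30.9 Ω

ω = 2πf = 24500 rad/s
X_L = ωL = 17.5 Ω
X_C = 1/(ωC) = 45.0 Ω
Net reactance X = X_L − X_C = -27.5 Ω
Z = 14.0 − j27.5 Ω
|Z| = √(14.0² + 27.5²) = 30.9 Ω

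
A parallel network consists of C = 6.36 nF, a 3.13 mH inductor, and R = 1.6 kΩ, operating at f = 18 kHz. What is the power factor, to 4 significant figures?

0.2846

ω = 2πf = 113100 rad/s
X_L = ωL = 354.0 Ω
X_C = 1/(ωC) = 1390 Ω
Parallel: admittances add. Y = 1/R + 1/(jωL) + jωC
Y = (0.0006250 − j0.002106) S
|Y| = 0.002196 S → |Z| = 1/|Y| = 455.3 Ω, ∠Z = −∠Y = 73.47°
cos φ = cos(73.47°) = 0.2846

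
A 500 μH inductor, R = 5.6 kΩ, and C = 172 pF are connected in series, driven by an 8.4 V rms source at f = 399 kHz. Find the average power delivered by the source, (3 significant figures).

ω = 2πf = 2.507e+06 rad/s
X_L = ωL = 1250 Ω
X_C = 1/(ωC) = 2320 Ω
Net reactance X = X_L − X_C = -1070 Ω
Z = 5600 − j1070 Ω
|Z| = √(5600² + 1070²) = 5700 Ω
∠Z = arctan(-1070/5600) = -10.8°
I = V/|Z| = 1.47 mA
P = VI cos φ = 8.4 × 0.00147 × cos(-10.8°) = 12.2 mW

12.2 mW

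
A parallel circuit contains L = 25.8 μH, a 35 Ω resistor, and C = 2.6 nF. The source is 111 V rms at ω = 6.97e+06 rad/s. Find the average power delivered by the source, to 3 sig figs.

X_L = ωL = 180 Ω
X_C = 1/(ωC) = 55.2 Ω
Parallel: admittances add. Y = 1/R + 1/(jωL) + jωC
Y = (0.0286 + j0.0126) S
|Y| = 0.0312 S → |Z| = 1/|Y| = 32.0 Ω, ∠Z = −∠Y = -23.7°
I = V/|Z| = 3.46 A
P = VI cos φ = 111 × 3.46 × cos(-23.7°) = 352 W

352 W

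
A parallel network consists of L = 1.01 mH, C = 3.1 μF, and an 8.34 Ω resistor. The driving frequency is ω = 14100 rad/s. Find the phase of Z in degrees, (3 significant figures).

12.5°

X_L = ωL = 14.2 Ω
X_C = 1/(ωC) = 22.9 Ω
Parallel: admittances add. Y = 1/R + 1/(jωL) + jωC
Y = (0.120 − j0.0265) S
|Y| = 0.123 S → |Z| = 1/|Y| = 8.14 Ω, ∠Z = −∠Y = 12.5°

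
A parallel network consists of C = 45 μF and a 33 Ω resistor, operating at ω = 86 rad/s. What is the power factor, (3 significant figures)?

X_C = 1/(ωC) = 258 Ω
Parallel: admittances add. Y = 1/R + jωC
Y = (0.0303 + j0.00387) S
|Y| = 0.0305 S → |Z| = 1/|Y| = 32.7 Ω, ∠Z = −∠Y = -7.28°
cos φ = cos(-7.28°) = 0.992

0.992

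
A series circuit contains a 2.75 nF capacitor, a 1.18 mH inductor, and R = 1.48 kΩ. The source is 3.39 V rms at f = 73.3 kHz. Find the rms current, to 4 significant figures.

2.260 mA

ω = 2πf = 460600 rad/s
X_L = ωL = 543.5 Ω
X_C = 1/(ωC) = 789.6 Ω
Net reactance X = X_L − X_C = -246.1 Ω
Z = 1480 − j246.1 Ω
|Z| = √(1480² + 246.1²) = 1500 Ω
I = V/|Z| = 3.39/1500 = 2.260 mA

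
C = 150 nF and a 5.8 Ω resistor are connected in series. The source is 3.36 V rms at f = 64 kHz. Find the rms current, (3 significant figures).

191 mA

ω = 2πf = 402100 rad/s
X_C = 1/(ωC) = 16.6 Ω
Z = 5.80 − j16.6 Ω
|Z| = √(5.80² + 16.6²) = 17.6 Ω
I = V/|Z| = 3.36/17.6 = 191 mA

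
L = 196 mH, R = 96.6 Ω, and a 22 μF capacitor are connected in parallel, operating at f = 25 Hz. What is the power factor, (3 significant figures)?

ω = 2πf = 157.1 rad/s
X_L = ωL = 30.8 Ω
X_C = 1/(ωC) = 289 Ω
Parallel: admittances add. Y = 1/R + 1/(jωL) + jωC
Y = (0.0104 − j0.0290) S
|Y| = 0.0308 S → |Z| = 1/|Y| = 32.5 Ω, ∠Z = −∠Y = 70.4°
cos φ = cos(70.4°) = 0.336

0.336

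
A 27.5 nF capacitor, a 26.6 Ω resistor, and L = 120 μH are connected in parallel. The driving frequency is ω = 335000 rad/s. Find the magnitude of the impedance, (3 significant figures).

24.6 Ω

X_L = ωL = 40.2 Ω
X_C = 1/(ωC) = 109 Ω
Parallel: admittances add. Y = 1/R + 1/(jωL) + jωC
Y = (0.0376 − j0.0157) S
|Y| = 0.0407 S → |Z| = 1/|Y| = 24.6 Ω, ∠Z = −∠Y = 22.6°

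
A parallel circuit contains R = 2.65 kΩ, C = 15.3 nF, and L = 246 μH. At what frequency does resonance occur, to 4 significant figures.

ω₀ = 1/√(LC) = 1/√(0.000246 × 1.53e-08) = 515500 rad/s
f₀ = ω₀/(2π) = 82.04 kHz

82.04 kHz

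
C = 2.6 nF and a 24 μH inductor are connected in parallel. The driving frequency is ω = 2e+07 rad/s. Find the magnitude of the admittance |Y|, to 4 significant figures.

49.92 mS

X_L = ωL = 480.0 Ω
X_C = 1/(ωC) = 19.23 Ω
Parallel: admittances add. Y = 1/(jωL) + jωC
Y = (0 + j0.04992) S
|Y| = 0.04992 S → |Z| = 1/|Y| = 20.03 Ω, ∠Z = −∠Y = -90.00°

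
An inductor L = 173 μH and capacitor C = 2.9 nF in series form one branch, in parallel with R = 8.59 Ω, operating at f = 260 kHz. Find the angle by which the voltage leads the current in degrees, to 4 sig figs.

ω = 2πf = 1.634e+06 rad/s
X_L = ωL = 282.6 Ω
X_C = 1/(ωC) = 211.1 Ω
Branch 1: Z₁ = R = 8.590 Ω
Branch 2 (series LC): Z₂ = j(X_L − X_C) = j71.54 Ω
Parallel: Z = Z₁Z₂/(Z₁+Z₂), |Z| = 8.529 Ω, ∠Z = 6.847°

6.847°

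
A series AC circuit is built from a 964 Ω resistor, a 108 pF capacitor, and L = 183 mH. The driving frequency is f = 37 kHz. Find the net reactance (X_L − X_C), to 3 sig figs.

2710 Ω

ω = 2πf = 232500 rad/s
X_L = ωL = 42500 Ω
X_C = 1/(ωC) = 39800 Ω
X = 42500 − 39800 = 2710 Ω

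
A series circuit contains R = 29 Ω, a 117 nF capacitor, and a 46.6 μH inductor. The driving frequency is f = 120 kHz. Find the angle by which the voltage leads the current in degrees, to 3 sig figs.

39.4°

ω = 2πf = 754000 rad/s
X_L = ωL = 35.1 Ω
X_C = 1/(ωC) = 11.3 Ω
Net reactance X = X_L − X_C = 23.8 Ω
Z = 29.0 + j23.8 Ω
|Z| = √(29.0² + 23.8²) = 37.5 Ω
∠Z = arctan(23.8/29.0) = 39.4°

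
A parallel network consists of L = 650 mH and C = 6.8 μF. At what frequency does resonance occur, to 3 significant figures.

ω₀ = 1/√(LC) = 1/√(0.65 × 6.8e-06) = 475.7 rad/s
f₀ = ω₀/(2π) = 75.7 Hz

75.7 Hz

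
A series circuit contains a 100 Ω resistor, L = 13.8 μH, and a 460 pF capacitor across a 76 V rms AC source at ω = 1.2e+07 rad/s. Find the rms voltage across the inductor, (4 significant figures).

124.4 V

X_L = ωL = 165.6 Ω
X_C = 1/(ωC) = 181.2 Ω
Net reactance X = X_L − X_C = -15.56 Ω
Z = 100.0 − j15.56 Ω
|Z| = √(100.0² + 15.56²) = 101.2 Ω
I = V/|Z| = 751.0 mA
V_L = I·|Z_L| = 0.7510 × 165.6 = 124.4 V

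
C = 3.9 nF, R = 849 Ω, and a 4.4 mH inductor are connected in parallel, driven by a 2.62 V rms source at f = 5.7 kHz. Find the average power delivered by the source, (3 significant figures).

ω = 2πf = 35810 rad/s
X_L = ωL = 158 Ω
X_C = 1/(ωC) = 7160 Ω
Parallel: admittances add. Y = 1/R + 1/(jωL) + jωC
Y = (0.00118 − j0.00621) S
|Y| = 0.00632 S → |Z| = 1/|Y| = 158 Ω, ∠Z = −∠Y = 79.3°
I = V/|Z| = 16.6 mA
P = VI cos φ = 2.62 × 0.0166 × cos(79.3°) = 8.09 mW

8.09 mW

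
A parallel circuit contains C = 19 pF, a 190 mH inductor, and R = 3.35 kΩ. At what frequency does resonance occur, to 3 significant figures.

ω₀ = 1/√(LC) = 1/√(0.19 × 1.9e-11) = 526300 rad/s
f₀ = ω₀/(2π) = 83.8 kHz

83.8 kHz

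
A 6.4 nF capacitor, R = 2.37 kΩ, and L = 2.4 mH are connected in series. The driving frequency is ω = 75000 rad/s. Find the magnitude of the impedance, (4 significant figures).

X_L = ωL = 180.0 Ω
X_C = 1/(ωC) = 2083 Ω
Net reactance X = X_L − X_C = -1903 Ω
Z = 2370 − j1903 Ω
|Z| = √(2370² + 1903²) = 3040 Ω

3040 Ω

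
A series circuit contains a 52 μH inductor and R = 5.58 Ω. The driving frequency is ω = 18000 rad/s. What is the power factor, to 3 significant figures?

X_L = ωL = 0.936 Ω
Z = 5.58 + j0.936 Ω
|Z| = √(5.58² + 0.936²) = 5.66 Ω
∠Z = arctan(0.936/5.58) = 9.52°
cos φ = cos(9.52°) = 0.986

0.986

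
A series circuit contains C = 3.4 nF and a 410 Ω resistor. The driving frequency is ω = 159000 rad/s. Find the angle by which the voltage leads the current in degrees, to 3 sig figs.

X_C = 1/(ωC) = 1850 Ω
Z = 410 − j1850 Ω
|Z| = √(410² + 1850²) = 1890 Ω
∠Z = arctan(-1850/410) = -77.5°

-77.5°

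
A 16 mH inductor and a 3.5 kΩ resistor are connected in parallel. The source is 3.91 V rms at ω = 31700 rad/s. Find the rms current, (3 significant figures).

X_L = ωL = 507 Ω
Parallel: admittances add. Y = 1/R + 1/(jωL)
Y = (0.000286 − j0.00197) S
|Y| = 0.00199 S → |Z| = 1/|Y| = 502 Ω, ∠Z = −∠Y = 81.8°
I = V/|Z| = 3.91/502 = 7.79 mA

7.79 mA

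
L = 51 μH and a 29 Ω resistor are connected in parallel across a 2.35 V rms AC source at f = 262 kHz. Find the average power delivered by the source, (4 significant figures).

ω = 2πf = 1.646e+06 rad/s
X_L = ωL = 83.96 Ω
Parallel: admittances add. Y = 1/R + 1/(jωL)
Y = (0.03448 − j0.01191) S
|Y| = 0.03648 S → |Z| = 1/|Y| = 27.41 Ω, ∠Z = −∠Y = 19.06°
I = V/|Z| = 85.73 mA
P = VI cos φ = 2.35 × 0.08573 × cos(19.06°) = 190.4 mW

190.4 mW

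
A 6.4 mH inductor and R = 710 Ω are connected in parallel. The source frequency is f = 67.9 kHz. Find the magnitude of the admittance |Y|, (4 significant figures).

ω = 2πf = 426600 rad/s
X_L = ωL = 2730 Ω
Parallel: admittances add. Y = 1/R + 1/(jωL)
Y = (0.001408 − j0.0003662) S
|Y| = 0.001455 S → |Z| = 1/|Y| = 687.1 Ω, ∠Z = −∠Y = 14.58°

1.455 mS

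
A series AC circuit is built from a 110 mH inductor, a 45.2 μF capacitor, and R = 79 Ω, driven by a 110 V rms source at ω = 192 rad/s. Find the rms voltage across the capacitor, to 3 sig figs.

103 V

X_L = ωL = 21.1 Ω
X_C = 1/(ωC) = 115 Ω
Net reactance X = X_L − X_C = -94.1 Ω
Z = 79.0 − j94.1 Ω
|Z| = √(79.0² + 94.1²) = 123 Ω
I = V/|Z| = 895 mA
V_C = I·|Z_C| = 0.895 × 115 = 103 V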